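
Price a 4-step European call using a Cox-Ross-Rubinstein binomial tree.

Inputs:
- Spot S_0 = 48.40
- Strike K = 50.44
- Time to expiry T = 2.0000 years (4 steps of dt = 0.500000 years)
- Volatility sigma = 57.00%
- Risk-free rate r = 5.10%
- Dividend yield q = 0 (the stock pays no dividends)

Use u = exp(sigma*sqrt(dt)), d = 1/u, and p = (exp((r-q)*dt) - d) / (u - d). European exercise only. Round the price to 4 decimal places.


dt = T/N = 0.500000
u = exp(sigma*sqrt(dt)) = 1.496383; d = 1/u = 0.668278
p = (exp((r-q)*dt) - d) / (u - d) = 0.431769
Discount per step: exp(-r*dt) = 0.974822
Stock lattice S(k, i) with i counting down-moves:
  k=0: S(0,0) = 48.4000
  k=1: S(1,0) = 72.4249; S(1,1) = 32.3447
  k=2: S(2,0) = 108.3754; S(2,1) = 48.4000; S(2,2) = 21.6152
  k=3: S(3,0) = 162.1712; S(3,1) = 72.4249; S(3,2) = 32.3447; S(3,3) = 14.4450
  k=4: S(4,0) = 242.6702; S(4,1) = 108.3754; S(4,2) = 48.4000; S(4,3) = 21.6152; S(4,4) = 9.6533
Terminal payoffs V(N, i) = max(S_T - K, 0):
  V(4,0) = 192.230189; V(4,1) = 57.935445; V(4,2) = 0.000000; V(4,3) = 0.000000; V(4,4) = 0.000000
Backward induction: V(k, i) = exp(-r*dt) * [p * V(k+1, i) + (1-p) * V(k+1, i+1)].
  V(3,0) = exp(-r*dt) * [p*192.230189 + (1-p)*57.935445] = 113.001134
  V(3,1) = exp(-r*dt) * [p*57.935445 + (1-p)*0.000000] = 24.384903
  V(3,2) = exp(-r*dt) * [p*0.000000 + (1-p)*0.000000] = 0.000000
  V(3,3) = exp(-r*dt) * [p*0.000000 + (1-p)*0.000000] = 0.000000
  V(2,0) = exp(-r*dt) * [p*113.001134 + (1-p)*24.384903] = 61.069327
  V(2,1) = exp(-r*dt) * [p*24.384903 + (1-p)*0.000000] = 10.263552
  V(2,2) = exp(-r*dt) * [p*0.000000 + (1-p)*0.000000] = 0.000000
  V(1,0) = exp(-r*dt) * [p*61.069327 + (1-p)*10.263552] = 31.389181
  V(1,1) = exp(-r*dt) * [p*10.263552 + (1-p)*0.000000] = 4.319907
  V(0,0) = exp(-r*dt) * [p*31.389181 + (1-p)*4.319907] = 15.604540

Answer: Price = V(0,0) = 15.6045


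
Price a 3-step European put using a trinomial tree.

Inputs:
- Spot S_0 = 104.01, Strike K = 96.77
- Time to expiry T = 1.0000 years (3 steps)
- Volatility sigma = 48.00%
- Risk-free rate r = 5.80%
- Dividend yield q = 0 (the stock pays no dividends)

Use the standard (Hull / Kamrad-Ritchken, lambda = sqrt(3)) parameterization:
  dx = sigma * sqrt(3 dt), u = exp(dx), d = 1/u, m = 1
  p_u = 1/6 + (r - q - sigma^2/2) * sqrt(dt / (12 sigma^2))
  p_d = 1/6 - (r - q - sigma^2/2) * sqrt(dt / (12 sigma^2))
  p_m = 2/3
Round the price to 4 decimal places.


Answer: Price = V(0,0) = 12.2560

Derivation:
dt = T/N = 0.333333; dx = sigma*sqrt(3*dt) = 0.480000
u = exp(dx) = 1.616074; d = 1/u = 0.618783
p_u = 0.146806, p_m = 0.666667, p_d = 0.186528
Discount per step: exp(-r*dt) = 0.980852
Stock lattice S(k, j) with j the centered position index:
  k=0: S(0,+0) = 104.0100
  k=1: S(1,-1) = 64.3597; S(1,+0) = 104.0100; S(1,+1) = 168.0879
  k=2: S(2,-2) = 39.8247; S(2,-1) = 64.3597; S(2,+0) = 104.0100; S(2,+1) = 168.0879; S(2,+2) = 271.6426
  k=3: S(3,-3) = 24.6429; S(3,-2) = 39.8247; S(3,-1) = 64.3597; S(3,+0) = 104.0100; S(3,+1) = 168.0879; S(3,+2) = 271.6426; S(3,+3) = 438.9946
Terminal payoffs V(N, j) = max(K - S_T, 0):
  V(3,-3) = 72.127144; V(3,-2) = 56.945311; V(3,-1) = 32.410339; V(3,+0) = 0.000000; V(3,+1) = 0.000000; V(3,+2) = 0.000000; V(3,+3) = 0.000000
Backward induction: V(k, j) = exp(-r*dt) * [p_u * V(k+1, j+1) + p_m * V(k+1, j) + p_d * V(k+1, j-1)]
  V(2,-2) = exp(-r*dt) * [p_u*32.410339 + p_m*56.945311 + p_d*72.127144] = 55.099650
  V(2,-1) = exp(-r*dt) * [p_u*0.000000 + p_m*32.410339 + p_d*56.945311] = 31.611670
  V(2,+0) = exp(-r*dt) * [p_u*0.000000 + p_m*0.000000 + p_d*32.410339] = 5.929673
  V(2,+1) = exp(-r*dt) * [p_u*0.000000 + p_m*0.000000 + p_d*0.000000] = 0.000000
  V(2,+2) = exp(-r*dt) * [p_u*0.000000 + p_m*0.000000 + p_d*0.000000] = 0.000000
  V(1,-1) = exp(-r*dt) * [p_u*5.929673 + p_m*31.611670 + p_d*55.099650] = 31.605585
  V(1,+0) = exp(-r*dt) * [p_u*0.000000 + p_m*5.929673 + p_d*31.611670] = 9.660974
  V(1,+1) = exp(-r*dt) * [p_u*0.000000 + p_m*0.000000 + p_d*5.929673] = 1.084870
  V(0,+0) = exp(-r*dt) * [p_u*1.084870 + p_m*9.660974 + p_d*31.605585] = 12.255979


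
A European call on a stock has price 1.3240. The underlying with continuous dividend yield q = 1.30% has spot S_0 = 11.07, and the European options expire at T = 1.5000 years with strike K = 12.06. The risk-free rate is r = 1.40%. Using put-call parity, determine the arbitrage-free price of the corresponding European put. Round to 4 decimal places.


Answer: Put price = 2.2772

Derivation:
Put-call parity: C - P = S_0 * exp(-qT) - K * exp(-rT).
S_0 * exp(-qT) = 11.0700 * 0.98068890 = 10.85622607
K * exp(-rT) = 12.0600 * 0.97921896 = 11.80938071
P = C - S*exp(-qT) + K*exp(-rT)
P = 1.3240 - 10.85622607 + 11.80938071 = 2.2772


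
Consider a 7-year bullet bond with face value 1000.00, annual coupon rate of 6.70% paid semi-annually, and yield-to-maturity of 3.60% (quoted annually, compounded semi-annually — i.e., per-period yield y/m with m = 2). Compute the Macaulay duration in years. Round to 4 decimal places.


Answer: Macaulay duration = 5.8269 years

Derivation:
Coupon per period c = face * coupon_rate / m = 33.500000
Periods per year m = 2; per-period yield y/m = 0.018000
Number of cashflows N = 14
Cashflows (t years, CF_t, discount factor 1/(1+y/m)^(m*t), PV):
  t = 0.5000: CF_t = 33.500000, DF = 0.982318, PV = 32.907662
  t = 1.0000: CF_t = 33.500000, DF = 0.964949, PV = 32.325798
  t = 1.5000: CF_t = 33.500000, DF = 0.947887, PV = 31.754222
  t = 2.0000: CF_t = 33.500000, DF = 0.931127, PV = 31.192752
  t = 2.5000: CF_t = 33.500000, DF = 0.914663, PV = 30.641210
  t = 3.0000: CF_t = 33.500000, DF = 0.898490, PV = 30.099421
  t = 3.5000: CF_t = 33.500000, DF = 0.882603, PV = 29.567211
  t = 4.0000: CF_t = 33.500000, DF = 0.866997, PV = 29.044412
  t = 4.5000: CF_t = 33.500000, DF = 0.851667, PV = 28.530856
  t = 5.0000: CF_t = 33.500000, DF = 0.836608, PV = 28.026381
  t = 5.5000: CF_t = 33.500000, DF = 0.821816, PV = 27.530826
  t = 6.0000: CF_t = 33.500000, DF = 0.807285, PV = 27.044034
  t = 6.5000: CF_t = 33.500000, DF = 0.793010, PV = 26.565849
  t = 7.0000: CF_t = 1033.500000, DF = 0.778989, PV = 805.084729
Price P = sum_t PV_t = 1190.315363
Macaulay numerator sum_t t * PV_t:
  t * PV_t at t = 0.5000: 16.453831
  t * PV_t at t = 1.0000: 32.325798
  t * PV_t at t = 1.5000: 47.631333
  t * PV_t at t = 2.0000: 62.385504
  t * PV_t at t = 2.5000: 76.603026
  t * PV_t at t = 3.0000: 90.298262
  t * PV_t at t = 3.5000: 103.485239
  t * PV_t at t = 4.0000: 116.177646
  t * PV_t at t = 4.5000: 128.388853
  t * PV_t at t = 5.0000: 140.131907
  t * PV_t at t = 5.5000: 151.419546
  t * PV_t at t = 6.0000: 162.264203
  t * PV_t at t = 6.5000: 172.678016
  t * PV_t at t = 7.0000: 5635.593103
Macaulay duration D = (sum_t t * PV_t) / P = 6935.836267 / 1190.315363 = 5.826890


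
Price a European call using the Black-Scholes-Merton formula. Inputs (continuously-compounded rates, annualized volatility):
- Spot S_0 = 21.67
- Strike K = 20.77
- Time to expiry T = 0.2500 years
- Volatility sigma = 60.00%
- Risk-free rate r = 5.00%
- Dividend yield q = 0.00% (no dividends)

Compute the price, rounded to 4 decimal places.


Answer: Price = 3.1355

Derivation:
d1 = (ln(S/K) + (r - q + 0.5*sigma^2) * T) / (sigma * sqrt(T)) = 0.33306393
d2 = d1 - sigma * sqrt(T) = 0.03306393
exp(-rT) = 0.98757780; exp(-qT) = 1.00000000
C = S_0 * exp(-qT) * N(d1) - K * exp(-rT) * N(d2)
N(d1) = 0.63045699; N(d2) = 0.51318819
C = 21.6700 * 1.00000000 * 0.63045699 - 20.7700 * 0.98757780 * 0.51318819 = 3.1355


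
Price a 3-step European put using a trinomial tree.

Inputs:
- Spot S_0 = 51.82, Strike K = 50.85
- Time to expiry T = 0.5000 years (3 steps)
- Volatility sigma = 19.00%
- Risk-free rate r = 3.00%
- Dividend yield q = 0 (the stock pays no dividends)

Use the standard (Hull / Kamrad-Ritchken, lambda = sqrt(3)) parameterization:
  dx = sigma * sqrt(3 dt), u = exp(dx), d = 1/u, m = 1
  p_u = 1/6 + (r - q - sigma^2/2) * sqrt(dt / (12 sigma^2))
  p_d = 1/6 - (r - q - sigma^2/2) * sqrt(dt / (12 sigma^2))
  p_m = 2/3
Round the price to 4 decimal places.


dt = T/N = 0.166667; dx = sigma*sqrt(3*dt) = 0.134350
u = exp(dx) = 1.143793; d = 1/u = 0.874284
p_u = 0.174079, p_m = 0.666667, p_d = 0.159254
Discount per step: exp(-r*dt) = 0.995012
Stock lattice S(k, j) with j the centered position index:
  k=0: S(0,+0) = 51.8200
  k=1: S(1,-1) = 45.3054; S(1,+0) = 51.8200; S(1,+1) = 59.2714
  k=2: S(2,-2) = 39.6098; S(2,-1) = 45.3054; S(2,+0) = 51.8200; S(2,+1) = 59.2714; S(2,+2) = 67.7942
  k=3: S(3,-3) = 34.6302; S(3,-2) = 39.6098; S(3,-1) = 45.3054; S(3,+0) = 51.8200; S(3,+1) = 59.2714; S(3,+2) = 67.7942; S(3,+3) = 77.5426
Terminal payoffs V(N, j) = max(K - S_T, 0):
  V(3,-3) = 16.219829; V(3,-2) = 11.240238; V(3,-1) = 5.544616; V(3,+0) = 0.000000; V(3,+1) = 0.000000; V(3,+2) = 0.000000; V(3,+3) = 0.000000
Backward induction: V(k, j) = exp(-r*dt) * [p_u * V(k+1, j+1) + p_m * V(k+1, j) + p_d * V(k+1, j-1)]
  V(2,-2) = exp(-r*dt) * [p_u*5.544616 + p_m*11.240238 + p_d*16.219829] = 10.986701
  V(2,-1) = exp(-r*dt) * [p_u*0.000000 + p_m*5.544616 + p_d*11.240238] = 5.459104
  V(2,+0) = exp(-r*dt) * [p_u*0.000000 + p_m*0.000000 + p_d*5.544616] = 0.878601
  V(2,+1) = exp(-r*dt) * [p_u*0.000000 + p_m*0.000000 + p_d*0.000000] = 0.000000
  V(2,+2) = exp(-r*dt) * [p_u*0.000000 + p_m*0.000000 + p_d*0.000000] = 0.000000
  V(1,-1) = exp(-r*dt) * [p_u*0.878601 + p_m*5.459104 + p_d*10.986701] = 5.514389
  V(1,+0) = exp(-r*dt) * [p_u*0.000000 + p_m*0.878601 + p_d*5.459104] = 1.447863
  V(1,+1) = exp(-r*dt) * [p_u*0.000000 + p_m*0.000000 + p_d*0.878601] = 0.139223
  V(0,+0) = exp(-r*dt) * [p_u*0.139223 + p_m*1.447863 + p_d*5.514389] = 1.858354

Answer: Price = V(0,0) = 1.8584


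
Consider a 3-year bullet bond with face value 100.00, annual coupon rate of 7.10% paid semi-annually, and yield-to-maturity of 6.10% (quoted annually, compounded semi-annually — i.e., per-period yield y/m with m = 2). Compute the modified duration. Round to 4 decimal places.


Answer: Modified duration = 2.6765

Derivation:
Coupon per period c = face * coupon_rate / m = 3.550000
Periods per year m = 2; per-period yield y/m = 0.030500
Number of cashflows N = 6
Cashflows (t years, CF_t, discount factor 1/(1+y/m)^(m*t), PV):
  t = 0.5000: CF_t = 3.550000, DF = 0.970403, PV = 3.444930
  t = 1.0000: CF_t = 3.550000, DF = 0.941681, PV = 3.342969
  t = 1.5000: CF_t = 3.550000, DF = 0.913810, PV = 3.244026
  t = 2.0000: CF_t = 3.550000, DF = 0.886764, PV = 3.148012
  t = 2.5000: CF_t = 3.550000, DF = 0.860518, PV = 3.054839
  t = 3.0000: CF_t = 103.550000, DF = 0.835049, PV = 86.469336
Price P = sum_t PV_t = 102.704113
First compute Macaulay numerator sum_t t * PV_t:
  t * PV_t at t = 0.5000: 1.722465
  t * PV_t at t = 1.0000: 3.342969
  t * PV_t at t = 1.5000: 4.866039
  t * PV_t at t = 2.0000: 6.296024
  t * PV_t at t = 2.5000: 7.637098
  t * PV_t at t = 3.0000: 259.408009
Macaulay duration D = 283.272605 / 102.704113 = 2.758143
Modified duration = D / (1 + y/m) = 2.758143 / (1 + 0.030500) = 2.676509


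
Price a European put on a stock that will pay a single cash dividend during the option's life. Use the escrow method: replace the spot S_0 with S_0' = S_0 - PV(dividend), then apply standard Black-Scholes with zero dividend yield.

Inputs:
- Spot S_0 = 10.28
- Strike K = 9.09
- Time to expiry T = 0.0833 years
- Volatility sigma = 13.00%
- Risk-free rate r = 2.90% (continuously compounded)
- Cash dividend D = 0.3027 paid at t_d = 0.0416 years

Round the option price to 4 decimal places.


PV(D) = D * exp(-r * t_d) = 0.3027 * 0.99879433 = 0.30233504
S_0' = S_0 - PV(D) = 10.2800 - 0.30233504 = 9.97766496
d1 = (ln(S_0'/K) + (r + sigma^2/2)*T) / (sigma*sqrt(T)) = 2.56644715
d2 = d1 - sigma*sqrt(T) = 2.52892689
exp(-rT) = 0.99758722
N(-d1) = 0.00513731; N(-d2) = 0.00572059
P = K * exp(-rT) * N(-d2) - S_0' * N(-d1) = 9.0900 * 0.99758722 * 0.00572059 - 9.97766496 * 0.00513731 = 0.0006

Answer: Price = 0.0006


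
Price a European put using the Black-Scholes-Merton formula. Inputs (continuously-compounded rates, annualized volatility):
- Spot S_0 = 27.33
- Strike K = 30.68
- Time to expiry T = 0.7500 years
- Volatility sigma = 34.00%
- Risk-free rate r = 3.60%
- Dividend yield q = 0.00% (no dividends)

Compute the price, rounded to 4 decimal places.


Answer: Price = 4.7627

Derivation:
d1 = (ln(S/K) + (r - q + 0.5*sigma^2) * T) / (sigma * sqrt(T)) = -0.15376528
d2 = d1 - sigma * sqrt(T) = -0.44821392
exp(-rT) = 0.97336124; exp(-qT) = 1.00000000
P = K * exp(-rT) * N(-d2) - S_0 * exp(-qT) * N(-d1)
N(-d1) = 0.56110259; N(-d2) = 0.67300059
P = 30.6800 * 0.97336124 * 0.67300059 - 27.3300 * 1.00000000 * 0.56110259 = 4.7627


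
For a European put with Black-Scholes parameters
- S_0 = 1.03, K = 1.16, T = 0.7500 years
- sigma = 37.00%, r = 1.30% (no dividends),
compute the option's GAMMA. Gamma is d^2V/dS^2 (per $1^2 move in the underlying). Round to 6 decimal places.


Answer: Gamma = 1.189272

Derivation:
d1 = -0.1803008806; d2 = -0.5007302800
phi(d1) = 0.3925102070; exp(-qT) = 1.0000000000; exp(-rT) = 0.9902973771
Gamma = exp(-qT) * phi(d1) / (S * sigma * sqrt(T)) = 1.0000000000 * 0.3925102070 / (1.0300 * 0.3700 * 0.8660254038) = 1.189272


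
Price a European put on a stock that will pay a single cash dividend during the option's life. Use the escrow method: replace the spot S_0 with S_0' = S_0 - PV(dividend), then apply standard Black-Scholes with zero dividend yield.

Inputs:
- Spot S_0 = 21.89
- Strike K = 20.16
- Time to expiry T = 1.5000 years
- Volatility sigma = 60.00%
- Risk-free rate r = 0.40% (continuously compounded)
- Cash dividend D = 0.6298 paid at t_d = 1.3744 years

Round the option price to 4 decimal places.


PV(D) = D * exp(-r * t_d) = 0.6298 * 0.99451748 = 0.62634711
S_0' = S_0 - PV(D) = 21.8900 - 0.62634711 = 21.26365289
d1 = (ln(S_0'/K) + (r + sigma^2/2)*T) / (sigma*sqrt(T)) = 0.44811882
d2 = d1 - sigma*sqrt(T) = -0.28672810
exp(-rT) = 0.99401796
N(-d1) = 0.32703372; N(-d2) = 0.61283974
P = K * exp(-rT) * N(-d2) - S_0' * N(-d1) = 20.1600 * 0.99401796 * 0.61283974 - 21.26365289 * 0.32703372 = 5.3270

Answer: Price = 5.3270


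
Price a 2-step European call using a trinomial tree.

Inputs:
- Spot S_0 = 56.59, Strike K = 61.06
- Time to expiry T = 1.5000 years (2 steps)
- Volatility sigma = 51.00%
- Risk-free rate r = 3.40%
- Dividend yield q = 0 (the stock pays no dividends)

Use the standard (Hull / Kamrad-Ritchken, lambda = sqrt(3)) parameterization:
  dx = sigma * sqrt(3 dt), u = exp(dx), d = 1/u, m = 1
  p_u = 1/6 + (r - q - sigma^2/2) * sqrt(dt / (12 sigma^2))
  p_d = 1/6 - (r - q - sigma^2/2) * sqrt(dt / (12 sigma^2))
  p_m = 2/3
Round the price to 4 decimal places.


Answer: Price = V(0,0) = 11.8962

Derivation:
dt = T/N = 0.750000; dx = sigma*sqrt(3*dt) = 0.765000
u = exp(dx) = 2.148994; d = 1/u = 0.465334
p_u = 0.119583, p_m = 0.666667, p_d = 0.213750
Discount per step: exp(-r*dt) = 0.974822
Stock lattice S(k, j) with j the centered position index:
  k=0: S(0,+0) = 56.5900
  k=1: S(1,-1) = 26.3332; S(1,+0) = 56.5900; S(1,+1) = 121.6116
  k=2: S(2,-2) = 12.2538; S(2,-1) = 26.3332; S(2,+0) = 56.5900; S(2,+1) = 121.6116; S(2,+2) = 261.3426
Terminal payoffs V(N, j) = max(S_T - K, 0):
  V(2,-2) = 0.000000; V(2,-1) = 0.000000; V(2,+0) = 0.000000; V(2,+1) = 60.551592; V(2,+2) = 200.282626
Backward induction: V(k, j) = exp(-r*dt) * [p_u * V(k+1, j+1) + p_m * V(k+1, j) + p_d * V(k+1, j-1)]
  V(1,-1) = exp(-r*dt) * [p_u*0.000000 + p_m*0.000000 + p_d*0.000000] = 0.000000
  V(1,+0) = exp(-r*dt) * [p_u*60.551592 + p_m*0.000000 + p_d*0.000000] = 7.058651
  V(1,+1) = exp(-r*dt) * [p_u*200.282626 + p_m*60.551592 + p_d*0.000000] = 62.698813
  V(0,+0) = exp(-r*dt) * [p_u*62.698813 + p_m*7.058651 + p_d*0.000000] = 11.896245


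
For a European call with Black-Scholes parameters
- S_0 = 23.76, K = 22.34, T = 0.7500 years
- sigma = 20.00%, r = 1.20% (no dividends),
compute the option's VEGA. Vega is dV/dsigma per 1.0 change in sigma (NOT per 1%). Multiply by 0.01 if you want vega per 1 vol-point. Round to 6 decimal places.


d1 = 0.4943544409; d2 = 0.3211493601
phi(d1) = 0.3530549072; exp(-qT) = 1.0000000000; exp(-rT) = 0.9910403788
Vega = S * exp(-qT) * phi(d1) * sqrt(T) = 23.7600 * 1.0000000000 * 0.3530549072 * 0.8660254038 = 7.264727

Answer: Vega = 7.264727


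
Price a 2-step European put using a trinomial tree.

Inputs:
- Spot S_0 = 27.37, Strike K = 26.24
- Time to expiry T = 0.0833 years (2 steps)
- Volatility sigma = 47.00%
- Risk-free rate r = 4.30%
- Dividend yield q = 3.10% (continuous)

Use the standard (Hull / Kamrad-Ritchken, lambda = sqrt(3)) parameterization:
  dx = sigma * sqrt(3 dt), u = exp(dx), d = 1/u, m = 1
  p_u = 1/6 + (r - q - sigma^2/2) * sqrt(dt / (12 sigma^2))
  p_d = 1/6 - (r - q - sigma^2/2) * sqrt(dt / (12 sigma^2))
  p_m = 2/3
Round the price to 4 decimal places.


Answer: Price = V(0,0) = 0.9386

Derivation:
dt = T/N = 0.041650; dx = sigma*sqrt(3*dt) = 0.166137
u = exp(dx) = 1.180735; d = 1/u = 0.846930
p_u = 0.154326, p_m = 0.666667, p_d = 0.179007
Discount per step: exp(-r*dt) = 0.998211
Stock lattice S(k, j) with j the centered position index:
  k=0: S(0,+0) = 27.3700
  k=1: S(1,-1) = 23.1805; S(1,+0) = 27.3700; S(1,+1) = 32.3167
  k=2: S(2,-2) = 19.6323; S(2,-1) = 23.1805; S(2,+0) = 27.3700; S(2,+1) = 32.3167; S(2,+2) = 38.1575
Terminal payoffs V(N, j) = max(K - S_T, 0):
  V(2,-2) = 6.607746; V(2,-1) = 3.059517; V(2,+0) = 0.000000; V(2,+1) = 0.000000; V(2,+2) = 0.000000
Backward induction: V(k, j) = exp(-r*dt) * [p_u * V(k+1, j+1) + p_m * V(k+1, j) + p_d * V(k+1, j-1)]
  V(1,-1) = exp(-r*dt) * [p_u*0.000000 + p_m*3.059517 + p_d*6.607746] = 3.216746
  V(1,+0) = exp(-r*dt) * [p_u*0.000000 + p_m*0.000000 + p_d*3.059517] = 0.546696
  V(1,+1) = exp(-r*dt) * [p_u*0.000000 + p_m*0.000000 + p_d*0.000000] = 0.000000
  V(0,+0) = exp(-r*dt) * [p_u*0.000000 + p_m*0.546696 + p_d*3.216746] = 0.938602


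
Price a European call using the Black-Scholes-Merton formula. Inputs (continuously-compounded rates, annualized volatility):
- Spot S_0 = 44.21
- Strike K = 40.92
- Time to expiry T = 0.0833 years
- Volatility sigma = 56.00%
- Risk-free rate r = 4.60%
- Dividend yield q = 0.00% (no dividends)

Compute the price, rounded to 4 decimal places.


Answer: Price = 4.7968

Derivation:
d1 = (ln(S/K) + (r - q + 0.5*sigma^2) * T) / (sigma * sqrt(T)) = 0.58298453
d2 = d1 - sigma * sqrt(T) = 0.42135879
exp(-rT) = 0.99617553; exp(-qT) = 1.00000000
C = S_0 * exp(-qT) * N(d1) - K * exp(-rT) * N(d2)
N(d1) = 0.72004814; N(d2) = 0.66325345
C = 44.2100 * 1.00000000 * 0.72004814 - 40.9200 * 0.99617553 * 0.66325345 = 4.7968


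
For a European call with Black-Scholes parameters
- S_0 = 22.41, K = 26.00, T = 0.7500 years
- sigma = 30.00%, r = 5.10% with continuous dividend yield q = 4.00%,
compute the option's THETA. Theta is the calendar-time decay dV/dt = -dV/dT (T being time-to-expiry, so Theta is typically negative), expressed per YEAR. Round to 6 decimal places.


Answer: Theta = -1.405832

Derivation:
d1 = -0.4102622153; d2 = -0.6700698365
phi(d1) = 0.3667422199; exp(-qT) = 0.9704455335; exp(-rT) = 0.9624722927
Theta = -S*exp(-qT)*phi(d1)*sigma/(2*sqrt(T)) - r*K*exp(-rT)*N(d2) + q*S*exp(-qT)*N(d1)
N(d1) = 0.3408068032; N(d2) = 0.2514066361; sqrt(T) = 0.8660254038
Term 1 = -22.4100 * 0.9704455335 * 0.3667422199 * 0.3000 / (2 * 0.8660254038) = -1.3814480537
Term 2 = -0.0510 * 26.0000 * 0.9624722927 * 0.2514066361 = -0.3208547678
Term 3 = 0.0400 * 22.4100 * 0.9704455335 * 0.3408068032 = 0.2964703520
Theta = -1.3814480537 + (-0.3208547678) + (0.2964703520) = -1.405832


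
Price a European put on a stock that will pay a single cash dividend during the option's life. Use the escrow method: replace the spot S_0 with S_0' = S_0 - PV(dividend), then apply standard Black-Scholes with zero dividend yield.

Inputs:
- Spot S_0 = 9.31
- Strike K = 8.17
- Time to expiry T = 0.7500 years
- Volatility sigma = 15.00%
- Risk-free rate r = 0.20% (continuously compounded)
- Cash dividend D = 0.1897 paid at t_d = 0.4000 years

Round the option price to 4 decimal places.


PV(D) = D * exp(-r * t_d) = 0.1897 * 0.99920032 = 0.18954830
S_0' = S_0 - PV(D) = 9.3100 - 0.18954830 = 9.12045170
d1 = (ln(S_0'/K) + (r + sigma^2/2)*T) / (sigma*sqrt(T)) = 0.92366746
d2 = d1 - sigma*sqrt(T) = 0.79376365
exp(-rT) = 0.99850112
N(-d1) = 0.17782974; N(-d2) = 0.21366652
P = K * exp(-rT) * N(-d2) - S_0' * N(-d1) = 8.1700 * 0.99850112 * 0.21366652 - 9.12045170 * 0.17782974 = 0.1212

Answer: Price = 0.1212


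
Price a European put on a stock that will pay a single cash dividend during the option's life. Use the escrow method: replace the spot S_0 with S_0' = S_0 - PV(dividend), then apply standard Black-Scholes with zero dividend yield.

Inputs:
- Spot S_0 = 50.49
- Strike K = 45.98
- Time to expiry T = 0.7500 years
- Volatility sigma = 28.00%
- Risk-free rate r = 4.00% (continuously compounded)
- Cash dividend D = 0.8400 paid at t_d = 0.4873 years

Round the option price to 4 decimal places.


PV(D) = D * exp(-r * t_d) = 0.8400 * 0.98069674 = 0.82378526
S_0' = S_0 - PV(D) = 50.4900 - 0.82378526 = 49.66621474
d1 = (ln(S_0'/K) + (r + sigma^2/2)*T) / (sigma*sqrt(T)) = 0.56299239
d2 = d1 - sigma*sqrt(T) = 0.32050527
exp(-rT) = 0.97044553
N(-d1) = 0.28672003; N(-d2) = 0.37429267
P = K * exp(-rT) * N(-d2) - S_0' * N(-d1) = 45.9800 * 0.97044553 * 0.37429267 - 49.66621474 * 0.28672003 = 2.4610

Answer: Price = 2.4610


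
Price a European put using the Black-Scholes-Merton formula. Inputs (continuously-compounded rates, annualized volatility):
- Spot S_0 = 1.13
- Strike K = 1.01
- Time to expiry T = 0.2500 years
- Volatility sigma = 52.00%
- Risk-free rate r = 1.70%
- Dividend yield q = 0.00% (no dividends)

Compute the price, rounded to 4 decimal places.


Answer: Price = 0.0591

Derivation:
d1 = (ln(S/K) + (r - q + 0.5*sigma^2) * T) / (sigma * sqrt(T)) = 0.57814347
d2 = d1 - sigma * sqrt(T) = 0.31814347
exp(-rT) = 0.99575902; exp(-qT) = 1.00000000
P = K * exp(-rT) * N(-d2) - S_0 * exp(-qT) * N(-d1)
N(-d1) = 0.28158363; N(-d2) = 0.37518806
P = 1.0100 * 0.99575902 * 0.37518806 - 1.1300 * 1.00000000 * 0.28158363 = 0.0591


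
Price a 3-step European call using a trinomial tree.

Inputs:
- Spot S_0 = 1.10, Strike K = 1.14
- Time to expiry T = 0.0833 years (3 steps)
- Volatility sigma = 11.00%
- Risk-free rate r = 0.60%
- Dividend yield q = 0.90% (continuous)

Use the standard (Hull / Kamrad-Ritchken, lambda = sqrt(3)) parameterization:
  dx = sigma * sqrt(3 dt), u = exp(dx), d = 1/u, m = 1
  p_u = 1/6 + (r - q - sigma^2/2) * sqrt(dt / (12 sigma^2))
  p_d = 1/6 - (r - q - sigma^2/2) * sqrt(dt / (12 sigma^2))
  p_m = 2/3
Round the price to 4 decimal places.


dt = T/N = 0.027767; dx = sigma*sqrt(3*dt) = 0.031748
u = exp(dx) = 1.032257; d = 1/u = 0.968751
p_u = 0.162709, p_m = 0.666667, p_d = 0.170624
Discount per step: exp(-r*dt) = 0.999833
Stock lattice S(k, j) with j the centered position index:
  k=0: S(0,+0) = 1.1000
  k=1: S(1,-1) = 1.0656; S(1,+0) = 1.1000; S(1,+1) = 1.1355
  k=2: S(2,-2) = 1.0323; S(2,-1) = 1.0656; S(2,+0) = 1.1000; S(2,+1) = 1.1355; S(2,+2) = 1.1721
  k=3: S(3,-3) = 1.0001; S(3,-2) = 1.0323; S(3,-1) = 1.0656; S(3,+0) = 1.1000; S(3,+1) = 1.1355; S(3,+2) = 1.1721; S(3,+3) = 1.2099
Terminal payoffs V(N, j) = max(S_T - K, 0):
  V(3,-3) = 0.000000; V(3,-2) = 0.000000; V(3,-1) = 0.000000; V(3,+0) = 0.000000; V(3,+1) = 0.000000; V(3,+2) = 0.032111; V(3,+3) = 0.069920
Backward induction: V(k, j) = exp(-r*dt) * [p_u * V(k+1, j+1) + p_m * V(k+1, j) + p_d * V(k+1, j-1)]
  V(2,-2) = exp(-r*dt) * [p_u*0.000000 + p_m*0.000000 + p_d*0.000000] = 0.000000
  V(2,-1) = exp(-r*dt) * [p_u*0.000000 + p_m*0.000000 + p_d*0.000000] = 0.000000
  V(2,+0) = exp(-r*dt) * [p_u*0.000000 + p_m*0.000000 + p_d*0.000000] = 0.000000
  V(2,+1) = exp(-r*dt) * [p_u*0.032111 + p_m*0.000000 + p_d*0.000000] = 0.005224
  V(2,+2) = exp(-r*dt) * [p_u*0.069920 + p_m*0.032111 + p_d*0.000000] = 0.032778
  V(1,-1) = exp(-r*dt) * [p_u*0.000000 + p_m*0.000000 + p_d*0.000000] = 0.000000
  V(1,+0) = exp(-r*dt) * [p_u*0.005224 + p_m*0.000000 + p_d*0.000000] = 0.000850
  V(1,+1) = exp(-r*dt) * [p_u*0.032778 + p_m*0.005224 + p_d*0.000000] = 0.008814
  V(0,+0) = exp(-r*dt) * [p_u*0.008814 + p_m*0.000850 + p_d*0.000000] = 0.002000

Answer: Price = V(0,0) = 0.0020


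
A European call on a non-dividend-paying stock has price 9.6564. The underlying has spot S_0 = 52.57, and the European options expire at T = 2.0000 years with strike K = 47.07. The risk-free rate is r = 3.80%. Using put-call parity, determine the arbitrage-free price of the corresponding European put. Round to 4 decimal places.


Answer: Put price = 0.7116

Derivation:
Put-call parity: C - P = S_0 * exp(-qT) - K * exp(-rT).
S_0 * exp(-qT) = 52.5700 * 1.00000000 = 52.57000000
K * exp(-rT) = 47.0700 * 0.92681621 = 43.62523884
P = C - S*exp(-qT) + K*exp(-rT)
P = 9.6564 - 52.57000000 + 43.62523884 = 0.7116


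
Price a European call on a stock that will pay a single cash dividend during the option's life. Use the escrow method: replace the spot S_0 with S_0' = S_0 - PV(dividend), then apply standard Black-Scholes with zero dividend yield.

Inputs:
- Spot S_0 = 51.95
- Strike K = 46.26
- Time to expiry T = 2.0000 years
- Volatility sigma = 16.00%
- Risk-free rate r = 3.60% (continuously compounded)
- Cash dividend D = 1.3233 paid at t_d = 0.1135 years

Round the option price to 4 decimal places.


Answer: Price = 9.0460

Derivation:
PV(D) = D * exp(-r * t_d) = 1.3233 * 0.99592234 = 1.31790403
S_0' = S_0 - PV(D) = 51.9500 - 1.31790403 = 50.63209597
d1 = (ln(S_0'/K) + (r + sigma^2/2)*T) / (sigma*sqrt(T)) = 0.83044400
d2 = d1 - sigma*sqrt(T) = 0.60416983
exp(-rT) = 0.93053090
N(d1) = 0.79685610; N(d2) = 0.72713463
C = S_0' * N(d1) - K * exp(-rT) * N(d2) = 50.63209597 * 0.79685610 - 46.2600 * 0.93053090 * 0.72713463 = 9.0460


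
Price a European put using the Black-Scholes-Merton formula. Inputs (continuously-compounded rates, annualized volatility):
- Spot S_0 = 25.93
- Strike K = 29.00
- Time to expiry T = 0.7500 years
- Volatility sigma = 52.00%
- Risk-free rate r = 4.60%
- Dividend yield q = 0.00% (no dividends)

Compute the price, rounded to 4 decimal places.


Answer: Price = 5.9181

Derivation:
d1 = (ln(S/K) + (r - q + 0.5*sigma^2) * T) / (sigma * sqrt(T)) = 0.05330446
d2 = d1 - sigma * sqrt(T) = -0.39702875
exp(-rT) = 0.96608834; exp(-qT) = 1.00000000
P = K * exp(-rT) * N(-d2) - S_0 * exp(-qT) * N(-d1)
N(-d1) = 0.47874466; N(-d2) = 0.65432687
P = 29.0000 * 0.96608834 * 0.65432687 - 25.9300 * 1.00000000 * 0.47874466 = 5.9181


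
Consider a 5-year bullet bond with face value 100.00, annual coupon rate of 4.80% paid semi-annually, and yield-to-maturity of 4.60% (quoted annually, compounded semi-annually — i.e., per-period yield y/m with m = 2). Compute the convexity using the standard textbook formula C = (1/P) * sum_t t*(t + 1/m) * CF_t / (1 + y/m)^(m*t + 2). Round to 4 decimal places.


Coupon per period c = face * coupon_rate / m = 2.400000
Periods per year m = 2; per-period yield y/m = 0.023000
Number of cashflows N = 10
Cashflows (t years, CF_t, discount factor 1/(1+y/m)^(m*t), PV):
  t = 0.5000: CF_t = 2.400000, DF = 0.977517, PV = 2.346041
  t = 1.0000: CF_t = 2.400000, DF = 0.955540, PV = 2.293295
  t = 1.5000: CF_t = 2.400000, DF = 0.934056, PV = 2.241735
  t = 2.0000: CF_t = 2.400000, DF = 0.913056, PV = 2.191335
  t = 2.5000: CF_t = 2.400000, DF = 0.892528, PV = 2.142067
  t = 3.0000: CF_t = 2.400000, DF = 0.872461, PV = 2.093907
  t = 3.5000: CF_t = 2.400000, DF = 0.852846, PV = 2.046830
  t = 4.0000: CF_t = 2.400000, DF = 0.833671, PV = 2.000811
  t = 4.5000: CF_t = 2.400000, DF = 0.814928, PV = 1.955827
  t = 5.0000: CF_t = 102.400000, DF = 0.796606, PV = 81.572471
Price P = sum_t PV_t = 100.884321
Convexity numerator sum_t t*(t + 1/m) * CF_t / (1+y/m)^(m*t + 2):
  t = 0.5000: term = 1.120868
  t = 1.0000: term = 3.287002
  t = 1.5000: term = 6.426201
  t = 2.0000: term = 10.469536
  t = 2.5000: term = 15.351226
  t = 3.0000: term = 21.008521
  t = 3.5000: term = 27.381584
  t = 4.0000: term = 34.413386
  t = 4.5000: term = 42.049592
  t = 5.0000: term = 2143.507690
Convexity = (1/P) * sum = 2305.015607 / 100.884321 = 22.848105

Answer: Convexity = 22.8481


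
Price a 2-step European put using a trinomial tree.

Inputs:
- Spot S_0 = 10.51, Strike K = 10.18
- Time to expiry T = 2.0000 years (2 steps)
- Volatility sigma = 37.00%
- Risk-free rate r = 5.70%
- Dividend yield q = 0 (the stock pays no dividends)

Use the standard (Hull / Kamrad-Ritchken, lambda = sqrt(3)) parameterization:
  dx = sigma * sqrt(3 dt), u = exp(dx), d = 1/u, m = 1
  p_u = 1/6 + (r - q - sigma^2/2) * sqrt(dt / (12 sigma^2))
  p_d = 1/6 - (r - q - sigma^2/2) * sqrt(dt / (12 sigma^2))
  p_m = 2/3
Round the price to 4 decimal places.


dt = T/N = 1.000000; dx = sigma*sqrt(3*dt) = 0.640859
u = exp(dx) = 1.898110; d = 1/u = 0.526840
p_u = 0.157733, p_m = 0.666667, p_d = 0.175600
Discount per step: exp(-r*dt) = 0.944594
Stock lattice S(k, j) with j the centered position index:
  k=0: S(0,+0) = 10.5100
  k=1: S(1,-1) = 5.5371; S(1,+0) = 10.5100; S(1,+1) = 19.9491
  k=2: S(2,-2) = 2.9172; S(2,-1) = 5.5371; S(2,+0) = 10.5100; S(2,+1) = 19.9491; S(2,+2) = 37.8657
Terminal payoffs V(N, j) = max(K - S_T, 0):
  V(2,-2) = 7.262843; V(2,-1) = 4.642914; V(2,+0) = 0.000000; V(2,+1) = 0.000000; V(2,+2) = 0.000000
Backward induction: V(k, j) = exp(-r*dt) * [p_u * V(k+1, j+1) + p_m * V(k+1, j) + p_d * V(k+1, j-1)]
  V(1,-1) = exp(-r*dt) * [p_u*0.000000 + p_m*4.642914 + p_d*7.262843] = 4.128472
  V(1,+0) = exp(-r*dt) * [p_u*0.000000 + p_m*0.000000 + p_d*4.642914] = 0.770123
  V(1,+1) = exp(-r*dt) * [p_u*0.000000 + p_m*0.000000 + p_d*0.000000] = 0.000000
  V(0,+0) = exp(-r*dt) * [p_u*0.000000 + p_m*0.770123 + p_d*4.128472] = 1.169762

Answer: Price = V(0,0) = 1.1698


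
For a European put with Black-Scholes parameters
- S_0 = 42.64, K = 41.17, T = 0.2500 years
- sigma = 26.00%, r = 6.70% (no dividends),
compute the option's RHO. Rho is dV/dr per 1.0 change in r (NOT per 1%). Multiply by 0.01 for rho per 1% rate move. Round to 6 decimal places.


Answer: Rho = -3.737856

Derivation:
d1 = 0.4637149544; d2 = 0.3337149544
phi(d1) = 0.3582750424; exp(-qT) = 1.0000000000; exp(-rT) = 0.9833895013
N(-d2) = 0.3692973319
Rho = -K*T*exp(-rT)*N(-d2) = -41.1700 * 0.2500 * 0.9833895013 * 0.3692973319 = -3.737856


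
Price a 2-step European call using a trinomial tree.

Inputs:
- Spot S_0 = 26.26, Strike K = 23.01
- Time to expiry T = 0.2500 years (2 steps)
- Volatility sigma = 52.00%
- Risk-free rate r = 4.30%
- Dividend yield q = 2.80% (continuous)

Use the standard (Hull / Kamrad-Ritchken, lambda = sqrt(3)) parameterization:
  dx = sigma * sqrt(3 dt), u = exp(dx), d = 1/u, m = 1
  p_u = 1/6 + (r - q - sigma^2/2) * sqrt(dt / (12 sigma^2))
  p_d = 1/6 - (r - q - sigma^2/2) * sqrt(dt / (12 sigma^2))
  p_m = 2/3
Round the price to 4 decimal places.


dt = T/N = 0.125000; dx = sigma*sqrt(3*dt) = 0.318434
u = exp(dx) = 1.374972; d = 1/u = 0.727287
p_u = 0.143075, p_m = 0.666667, p_d = 0.190259
Discount per step: exp(-r*dt) = 0.994639
Stock lattice S(k, j) with j the centered position index:
  k=0: S(0,+0) = 26.2600
  k=1: S(1,-1) = 19.0986; S(1,+0) = 26.2600; S(1,+1) = 36.1068
  k=2: S(2,-2) = 13.8901; S(2,-1) = 19.0986; S(2,+0) = 26.2600; S(2,+1) = 36.1068; S(2,+2) = 49.6458
Terminal payoffs V(N, j) = max(S_T - K, 0):
  V(2,-2) = 0.000000; V(2,-1) = 0.000000; V(2,+0) = 3.250000; V(2,+1) = 13.096776; V(2,+2) = 26.635820
Backward induction: V(k, j) = exp(-r*dt) * [p_u * V(k+1, j+1) + p_m * V(k+1, j) + p_d * V(k+1, j-1)]
  V(1,-1) = exp(-r*dt) * [p_u*3.250000 + p_m*0.000000 + p_d*0.000000] = 0.462500
  V(1,+0) = exp(-r*dt) * [p_u*13.096776 + p_m*3.250000 + p_d*0.000000] = 4.018824
  V(1,+1) = exp(-r*dt) * [p_u*26.635820 + p_m*13.096776 + p_d*3.250000] = 13.089887
  V(0,+0) = exp(-r*dt) * [p_u*13.089887 + p_m*4.018824 + p_d*0.462500] = 4.615168

Answer: Price = V(0,0) = 4.6152


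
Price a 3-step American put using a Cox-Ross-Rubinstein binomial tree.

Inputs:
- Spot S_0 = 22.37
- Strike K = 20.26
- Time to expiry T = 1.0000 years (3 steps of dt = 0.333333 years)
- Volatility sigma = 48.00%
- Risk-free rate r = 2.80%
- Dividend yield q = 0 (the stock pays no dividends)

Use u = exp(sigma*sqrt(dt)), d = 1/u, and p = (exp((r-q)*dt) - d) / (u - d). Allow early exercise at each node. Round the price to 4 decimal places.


Answer: Price = V(0,0) = 3.0942

Derivation:
dt = T/N = 0.333333
u = exp(sigma*sqrt(dt)) = 1.319335; d = 1/u = 0.757957
p = (exp((r-q)*dt) - d) / (u - d) = 0.447862
Discount per step: exp(-r*dt) = 0.990710
Stock lattice S(k, i) with i counting down-moves:
  k=0: S(0,0) = 22.3700
  k=1: S(1,0) = 29.5135; S(1,1) = 16.9555
  k=2: S(2,0) = 38.9382; S(2,1) = 22.3700; S(2,2) = 12.8516
  k=3: S(3,0) = 51.3726; S(3,1) = 29.5135; S(3,2) = 16.9555; S(3,3) = 9.7409
Terminal payoffs V(N, i) = max(K - S_T, 0):
  V(3,0) = 0.000000; V(3,1) = 0.000000; V(3,2) = 3.304494; V(3,3) = 10.519072
Backward induction: V(k, i) = exp(-r*dt) * [p * V(k+1, i) + (1-p) * V(k+1, i+1)]; then take max(V_cont, immediate exercise) for American.
  V(2,0) = exp(-r*dt) * [p*0.000000 + (1-p)*0.000000] = 0.000000; exercise = 0.000000; V(2,0) = max -> 0.000000
  V(2,1) = exp(-r*dt) * [p*0.000000 + (1-p)*3.304494] = 1.807588; exercise = 0.000000; V(2,1) = max -> 1.807588
  V(2,2) = exp(-r*dt) * [p*3.304494 + (1-p)*10.519072] = 7.220235; exercise = 7.408449; V(2,2) = max -> 7.408449
  V(1,0) = exp(-r*dt) * [p*0.000000 + (1-p)*1.807588] = 0.988767; exercise = 0.000000; V(1,0) = max -> 0.988767
  V(1,1) = exp(-r*dt) * [p*1.807588 + (1-p)*7.408449] = 4.854518; exercise = 3.304494; V(1,1) = max -> 4.854518
  V(0,0) = exp(-r*dt) * [p*0.988767 + (1-p)*4.854518] = 3.094182; exercise = 0.000000; V(0,0) = max -> 3.094182


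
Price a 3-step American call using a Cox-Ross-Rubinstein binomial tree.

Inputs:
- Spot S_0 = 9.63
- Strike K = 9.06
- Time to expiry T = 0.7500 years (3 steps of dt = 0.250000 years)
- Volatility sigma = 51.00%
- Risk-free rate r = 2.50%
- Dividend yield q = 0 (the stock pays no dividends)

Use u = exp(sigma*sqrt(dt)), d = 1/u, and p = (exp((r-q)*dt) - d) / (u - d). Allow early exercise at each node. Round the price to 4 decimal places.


dt = T/N = 0.250000
u = exp(sigma*sqrt(dt)) = 1.290462; d = 1/u = 0.774916
p = (exp((r-q)*dt) - d) / (u - d) = 0.448754
Discount per step: exp(-r*dt) = 0.993769
Stock lattice S(k, i) with i counting down-moves:
  k=0: S(0,0) = 9.6300
  k=1: S(1,0) = 12.4271; S(1,1) = 7.4624
  k=2: S(2,0) = 16.0368; S(2,1) = 9.6300; S(2,2) = 5.7828
  k=3: S(3,0) = 20.6948; S(3,1) = 12.4271; S(3,2) = 7.4624; S(3,3) = 4.4812
Terminal payoffs V(N, i) = max(S_T - K, 0):
  V(3,0) = 11.634816; V(3,1) = 3.367145; V(3,2) = 0.000000; V(3,3) = 0.000000
Backward induction: V(k, i) = exp(-r*dt) * [p * V(k+1, i) + (1-p) * V(k+1, i+1)]; then take max(V_cont, immediate exercise) for American.
  V(2,0) = exp(-r*dt) * [p*11.634816 + (1-p)*3.367145] = 7.033203; exercise = 6.976754; V(2,0) = max -> 7.033203
  V(2,1) = exp(-r*dt) * [p*3.367145 + (1-p)*0.000000] = 1.501606; exercise = 0.570000; V(2,1) = max -> 1.501606
  V(2,2) = exp(-r*dt) * [p*0.000000 + (1-p)*0.000000] = 0.000000; exercise = 0.000000; V(2,2) = max -> 0.000000
  V(1,0) = exp(-r*dt) * [p*7.033203 + (1-p)*1.501606] = 3.959112; exercise = 3.367145; V(1,0) = max -> 3.959112
  V(1,1) = exp(-r*dt) * [p*1.501606 + (1-p)*0.000000] = 0.669654; exercise = 0.000000; V(1,1) = max -> 0.669654
  V(0,0) = exp(-r*dt) * [p*3.959112 + (1-p)*0.669654] = 2.132443; exercise = 0.570000; V(0,0) = max -> 2.132443

Answer: Price = V(0,0) = 2.1324


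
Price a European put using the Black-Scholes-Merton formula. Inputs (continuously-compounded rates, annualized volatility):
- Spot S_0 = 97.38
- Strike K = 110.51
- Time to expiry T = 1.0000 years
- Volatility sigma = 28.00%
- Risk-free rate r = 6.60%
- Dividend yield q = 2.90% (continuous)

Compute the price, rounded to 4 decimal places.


Answer: Price = 16.0072

Derivation:
d1 = (ln(S/K) + (r - q + 0.5*sigma^2) * T) / (sigma * sqrt(T)) = -0.17958987
d2 = d1 - sigma * sqrt(T) = -0.45958987
exp(-rT) = 0.93613086; exp(-qT) = 0.97141646
P = K * exp(-rT) * N(-d2) - S_0 * exp(-qT) * N(-d1)
N(-d1) = 0.57126272; N(-d2) = 0.67709468
P = 110.5100 * 0.93613086 * 0.67709468 - 97.3800 * 0.97141646 * 0.57126272 = 16.0072


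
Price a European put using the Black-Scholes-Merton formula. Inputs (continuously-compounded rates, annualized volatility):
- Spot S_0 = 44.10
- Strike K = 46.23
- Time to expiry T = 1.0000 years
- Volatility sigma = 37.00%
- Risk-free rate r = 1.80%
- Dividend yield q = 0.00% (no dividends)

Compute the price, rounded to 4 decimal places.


d1 = (ln(S/K) + (r - q + 0.5*sigma^2) * T) / (sigma * sqrt(T)) = 0.10616444
d2 = d1 - sigma * sqrt(T) = -0.26383556
exp(-rT) = 0.98216103; exp(-qT) = 1.00000000
P = K * exp(-rT) * N(-d2) - S_0 * exp(-qT) * N(-d1)
N(-d1) = 0.45772594; N(-d2) = 0.60404668
P = 46.2300 * 0.98216103 * 0.60404668 - 44.1000 * 1.00000000 * 0.45772594 = 7.2412

Answer: Price = 7.2412


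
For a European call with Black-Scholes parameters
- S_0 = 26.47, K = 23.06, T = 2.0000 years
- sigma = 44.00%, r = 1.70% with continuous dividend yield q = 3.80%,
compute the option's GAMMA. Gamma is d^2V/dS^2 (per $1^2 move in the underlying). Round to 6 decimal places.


Answer: Gamma = 0.020145

Derivation:
d1 = 0.4652642113; d2 = -0.1569897561
phi(d1) = 0.3580173155; exp(-qT) = 0.9268162066; exp(-rT) = 0.9665715046
Gamma = exp(-qT) * phi(d1) / (S * sigma * sqrt(T)) = 0.9268162066 * 0.3580173155 / (26.4700 * 0.4400 * 1.4142135624) = 0.020145


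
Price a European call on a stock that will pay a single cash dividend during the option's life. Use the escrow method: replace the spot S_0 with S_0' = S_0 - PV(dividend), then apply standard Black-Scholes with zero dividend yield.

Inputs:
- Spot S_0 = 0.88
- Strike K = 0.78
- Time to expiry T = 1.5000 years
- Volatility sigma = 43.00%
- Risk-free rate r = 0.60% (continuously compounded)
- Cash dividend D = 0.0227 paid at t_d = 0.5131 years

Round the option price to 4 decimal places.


Answer: Price = 0.2147

Derivation:
PV(D) = D * exp(-r * t_d) = 0.0227 * 0.99692613 = 0.02263022
S_0' = S_0 - PV(D) = 0.8800 - 0.02263022 = 0.85736978
d1 = (ln(S_0'/K) + (r + sigma^2/2)*T) / (sigma*sqrt(T)) = 0.45999212
d2 = d1 - sigma*sqrt(T) = -0.06664818
exp(-rT) = 0.99104038
N(d1) = 0.67723906; N(d2) = 0.47343090
C = S_0' * N(d1) - K * exp(-rT) * N(d2) = 0.85736978 * 0.67723906 - 0.7800 * 0.99104038 * 0.47343090 = 0.2147


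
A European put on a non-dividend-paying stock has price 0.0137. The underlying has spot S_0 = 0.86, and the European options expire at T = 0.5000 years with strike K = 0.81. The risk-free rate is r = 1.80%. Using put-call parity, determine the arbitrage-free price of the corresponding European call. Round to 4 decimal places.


Put-call parity: C - P = S_0 * exp(-qT) - K * exp(-rT).
S_0 * exp(-qT) = 0.8600 * 1.00000000 = 0.86000000
K * exp(-rT) = 0.8100 * 0.99104038 = 0.80274271
C = P + S*exp(-qT) - K*exp(-rT)
C = 0.0137 + 0.86000000 - 0.80274271 = 0.0710

Answer: Call price = 0.0710


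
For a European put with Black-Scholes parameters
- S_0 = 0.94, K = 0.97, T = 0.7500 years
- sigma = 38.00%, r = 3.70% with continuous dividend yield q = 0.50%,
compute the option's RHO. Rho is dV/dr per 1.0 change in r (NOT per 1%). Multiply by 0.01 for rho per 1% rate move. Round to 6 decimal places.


d1 = 0.1420093378; d2 = -0.1870803156
phi(d1) = 0.3949398283; exp(-qT) = 0.9962570225; exp(-rT) = 0.9726314943
N(-d2) = 0.5742011692
Rho = -K*T*exp(-rT)*N(-d2) = -0.9700 * 0.7500 * 0.9726314943 * 0.5742011692 = -0.406299

Answer: Rho = -0.406299


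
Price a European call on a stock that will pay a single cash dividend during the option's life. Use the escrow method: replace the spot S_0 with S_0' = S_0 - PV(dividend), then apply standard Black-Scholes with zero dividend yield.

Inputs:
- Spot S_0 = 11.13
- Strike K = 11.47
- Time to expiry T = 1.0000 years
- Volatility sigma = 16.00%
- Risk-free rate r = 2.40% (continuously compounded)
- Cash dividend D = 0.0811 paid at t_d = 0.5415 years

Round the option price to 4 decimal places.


Answer: Price = 0.6377

Derivation:
PV(D) = D * exp(-r * t_d) = 0.0811 * 0.98708808 = 0.08005284
S_0' = S_0 - PV(D) = 11.1300 - 0.08005284 = 11.04994716
d1 = (ln(S_0'/K) + (r + sigma^2/2)*T) / (sigma*sqrt(T)) = -0.00318303
d2 = d1 - sigma*sqrt(T) = -0.16318303
exp(-rT) = 0.97628571
N(d1) = 0.49873016; N(d2) = 0.43518716
C = S_0' * N(d1) - K * exp(-rT) * N(d2) = 11.04994716 * 0.49873016 - 11.4700 * 0.97628571 * 0.43518716 = 0.6377
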